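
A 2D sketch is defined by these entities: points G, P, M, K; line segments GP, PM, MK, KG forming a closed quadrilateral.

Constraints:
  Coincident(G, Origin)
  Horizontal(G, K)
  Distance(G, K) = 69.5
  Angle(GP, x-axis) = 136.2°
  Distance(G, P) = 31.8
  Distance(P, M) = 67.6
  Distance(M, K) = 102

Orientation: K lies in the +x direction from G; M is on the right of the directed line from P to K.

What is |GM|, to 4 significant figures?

50.50

Checks: |PM| = 67.60 ✓; |MK| = 102.0 ✓.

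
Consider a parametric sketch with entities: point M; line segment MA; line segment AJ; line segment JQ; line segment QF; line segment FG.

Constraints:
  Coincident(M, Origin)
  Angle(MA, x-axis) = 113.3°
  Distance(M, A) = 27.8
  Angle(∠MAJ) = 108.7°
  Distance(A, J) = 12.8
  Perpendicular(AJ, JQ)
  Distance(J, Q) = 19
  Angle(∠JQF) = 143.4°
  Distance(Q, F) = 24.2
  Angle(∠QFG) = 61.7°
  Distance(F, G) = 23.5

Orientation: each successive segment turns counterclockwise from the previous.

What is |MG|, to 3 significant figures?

9.57

∠JQF = 143.4° gives QF at -48.8° from the x-axis; with |QF| = 24.2, F = (-6.29, -12.6). ∠QFG = 61.7° gives FG at 69.5° from the x-axis; with |FG| = 23.5, G = (1.94, 9.37). Then |MG| = |G − M| = 9.57.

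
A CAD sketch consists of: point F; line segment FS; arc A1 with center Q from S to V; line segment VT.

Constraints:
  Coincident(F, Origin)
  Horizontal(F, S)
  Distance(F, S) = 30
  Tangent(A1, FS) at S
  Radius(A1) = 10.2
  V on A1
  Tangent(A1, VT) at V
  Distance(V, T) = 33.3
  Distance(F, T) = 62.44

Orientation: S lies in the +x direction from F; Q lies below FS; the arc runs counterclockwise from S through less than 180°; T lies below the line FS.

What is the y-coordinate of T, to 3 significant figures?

-40.1

Checks: ∠(QS, SF) = 90.00° ✓; |QV| = 10.20 ✓; ∠(QV, VT) = 90.00° ✓; |VT| = 33.30 ✓; |FT| = 62.44 ✓.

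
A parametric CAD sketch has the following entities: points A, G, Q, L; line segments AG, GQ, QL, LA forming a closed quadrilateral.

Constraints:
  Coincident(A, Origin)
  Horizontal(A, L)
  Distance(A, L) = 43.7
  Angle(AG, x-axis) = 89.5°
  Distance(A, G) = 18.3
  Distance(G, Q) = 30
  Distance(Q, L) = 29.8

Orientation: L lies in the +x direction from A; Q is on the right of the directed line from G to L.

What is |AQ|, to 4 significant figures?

16.86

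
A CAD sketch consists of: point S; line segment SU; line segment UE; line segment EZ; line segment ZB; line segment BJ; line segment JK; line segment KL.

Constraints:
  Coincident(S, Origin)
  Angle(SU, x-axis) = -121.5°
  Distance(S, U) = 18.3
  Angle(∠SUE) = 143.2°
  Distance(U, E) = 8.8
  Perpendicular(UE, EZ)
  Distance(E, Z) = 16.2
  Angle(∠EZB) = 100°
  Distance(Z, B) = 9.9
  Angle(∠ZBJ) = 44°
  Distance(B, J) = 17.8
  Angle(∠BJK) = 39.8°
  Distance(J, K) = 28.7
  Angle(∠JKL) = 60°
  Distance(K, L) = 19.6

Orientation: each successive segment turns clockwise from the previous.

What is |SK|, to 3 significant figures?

33.6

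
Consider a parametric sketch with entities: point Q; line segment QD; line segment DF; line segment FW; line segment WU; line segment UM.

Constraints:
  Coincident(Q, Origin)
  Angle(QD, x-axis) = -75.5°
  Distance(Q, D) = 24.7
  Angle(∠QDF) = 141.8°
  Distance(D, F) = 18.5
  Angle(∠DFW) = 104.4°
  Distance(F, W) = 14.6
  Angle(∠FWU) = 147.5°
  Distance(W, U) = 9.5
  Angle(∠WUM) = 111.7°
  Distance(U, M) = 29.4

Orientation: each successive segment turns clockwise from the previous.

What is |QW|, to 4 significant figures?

41.56

∠QDF = 141.8° gives DF at -113.7° from the x-axis; with |DF| = 18.5, F = (-1.252, -40.85). ∠DFW = 104.4° gives FW at 170.7° from the x-axis; with |FW| = 14.6, W = (-15.66, -38.49). Then |QW| = |W − Q| = 41.56.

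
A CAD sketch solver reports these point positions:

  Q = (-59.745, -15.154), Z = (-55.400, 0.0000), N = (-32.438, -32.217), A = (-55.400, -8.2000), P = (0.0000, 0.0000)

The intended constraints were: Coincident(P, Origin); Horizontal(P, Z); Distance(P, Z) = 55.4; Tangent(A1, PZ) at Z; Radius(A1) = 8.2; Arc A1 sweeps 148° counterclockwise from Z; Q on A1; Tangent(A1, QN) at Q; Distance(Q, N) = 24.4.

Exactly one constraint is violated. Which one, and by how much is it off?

Distance(Q, N) = 24.4 — off by 7.80.

P = (0.00, 0.00) ✓; P.y = 0.00, Z.y = 0.00 ✓; |PZ| = 55.40 ✓; ∠(AZ, ZP) = 90.00° ✓; |AZ| = 8.200 ✓; bearing(A→Q) − bearing(A→Z) = 148.0° ✓; |AQ| = 8.200 ✓; ∠(AQ, QN) = 90.00° ✓; |QN| = 32.20 ✗.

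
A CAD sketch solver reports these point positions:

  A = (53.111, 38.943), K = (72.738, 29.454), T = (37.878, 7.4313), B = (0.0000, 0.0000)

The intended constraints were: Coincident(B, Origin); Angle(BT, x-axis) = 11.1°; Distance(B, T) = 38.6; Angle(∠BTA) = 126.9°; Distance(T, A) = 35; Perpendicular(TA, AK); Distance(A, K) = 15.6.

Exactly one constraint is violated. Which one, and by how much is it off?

Distance(A, K) = 15.6 — off by 6.20.

B = (0.00, 0.00) ✓; BT at 11.10° ✓; |BT| = 38.60 ✓; ∠BTA = 126.9° ✓; |TA| = 35.00 ✓; ∠(TA, AK) = 90.00° ✓; |AK| = 21.80 ✗.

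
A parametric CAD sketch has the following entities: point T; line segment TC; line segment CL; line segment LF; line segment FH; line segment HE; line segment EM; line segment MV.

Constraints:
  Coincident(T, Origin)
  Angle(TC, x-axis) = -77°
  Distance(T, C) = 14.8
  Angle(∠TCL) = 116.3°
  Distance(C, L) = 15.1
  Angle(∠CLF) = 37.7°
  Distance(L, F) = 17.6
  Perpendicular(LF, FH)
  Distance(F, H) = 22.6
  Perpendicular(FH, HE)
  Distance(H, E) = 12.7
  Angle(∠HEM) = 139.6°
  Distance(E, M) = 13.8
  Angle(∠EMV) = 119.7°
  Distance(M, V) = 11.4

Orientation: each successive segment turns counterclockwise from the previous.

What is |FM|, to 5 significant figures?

26.929

T is at the origin; TC runs at -77.0° with length 14.8, so C = (3.3293, -14.421). ∠TCL = 116.3° gives CL at -13.300° from the x-axis; with |CL| = 15.1, L = (18.024, -17.894). ∠CLF = 37.7° gives LF at 129.00° from the x-axis; with |LF| = 17.6, F = (6.9482, -4.2167). LF is perpendicular to FH, so FH runs at -141.00°; with |FH| = 22.6, H = (-10.615, -18.439). FH is perpendicular to HE, so HE runs at -51.000°; with |HE| = 12.7, E = (-2.6229, -28.309). ∠HEM = 139.6° gives EM at -10.600° from the x-axis; with |EM| = 13.8, M = (10.942, -30.848). Then |FM| = |M − F| = 26.929.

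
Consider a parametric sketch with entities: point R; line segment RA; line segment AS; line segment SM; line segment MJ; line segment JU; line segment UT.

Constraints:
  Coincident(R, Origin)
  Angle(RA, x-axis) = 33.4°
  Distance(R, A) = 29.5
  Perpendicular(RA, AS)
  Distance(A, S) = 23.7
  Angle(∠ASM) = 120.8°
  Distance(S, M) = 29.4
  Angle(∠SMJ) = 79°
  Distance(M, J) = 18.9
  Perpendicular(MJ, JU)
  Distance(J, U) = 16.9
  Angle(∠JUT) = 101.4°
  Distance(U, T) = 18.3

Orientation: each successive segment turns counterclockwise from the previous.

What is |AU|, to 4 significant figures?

21.92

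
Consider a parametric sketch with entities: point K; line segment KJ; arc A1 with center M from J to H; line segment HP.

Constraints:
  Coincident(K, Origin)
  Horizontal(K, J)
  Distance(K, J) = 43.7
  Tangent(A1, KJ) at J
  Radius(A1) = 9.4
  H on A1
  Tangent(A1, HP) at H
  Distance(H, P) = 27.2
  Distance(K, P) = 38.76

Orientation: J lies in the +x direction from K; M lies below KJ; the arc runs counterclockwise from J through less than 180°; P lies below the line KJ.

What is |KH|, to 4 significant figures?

35.55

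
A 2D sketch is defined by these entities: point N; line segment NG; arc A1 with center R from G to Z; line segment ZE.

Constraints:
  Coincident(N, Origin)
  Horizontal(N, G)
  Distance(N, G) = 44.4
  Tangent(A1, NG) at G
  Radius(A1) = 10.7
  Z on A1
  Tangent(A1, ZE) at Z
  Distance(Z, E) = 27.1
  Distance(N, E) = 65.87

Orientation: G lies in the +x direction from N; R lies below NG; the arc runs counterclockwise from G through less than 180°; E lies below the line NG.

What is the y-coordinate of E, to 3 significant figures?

-38.4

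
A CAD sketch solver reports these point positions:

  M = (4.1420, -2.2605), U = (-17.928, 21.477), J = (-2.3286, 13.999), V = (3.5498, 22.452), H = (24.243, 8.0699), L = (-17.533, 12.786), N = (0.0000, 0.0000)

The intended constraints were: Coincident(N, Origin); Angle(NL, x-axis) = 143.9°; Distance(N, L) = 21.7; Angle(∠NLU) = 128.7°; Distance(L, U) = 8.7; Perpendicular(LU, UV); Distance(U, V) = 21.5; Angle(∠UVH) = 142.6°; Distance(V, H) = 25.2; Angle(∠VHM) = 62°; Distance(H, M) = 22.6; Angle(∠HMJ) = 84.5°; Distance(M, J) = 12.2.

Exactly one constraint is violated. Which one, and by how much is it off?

Distance(M, J) = 12.2 — off by 5.30.

N = (0.00, 0.00) ✓; NL at 143.9° ✓; |NL| = 21.70 ✓; ∠NLU = 128.7° ✓; |LU| = 8.700 ✓; ∠(LU, UV) = 90.00° ✓; |UV| = 21.50 ✓; ∠UVH = 142.6° ✓; |VH| = 25.20 ✓; ∠VHM = 62.00° ✓; |HM| = 22.60 ✓; ∠HMJ = 84.50° ✓; |MJ| = 17.50 ✗.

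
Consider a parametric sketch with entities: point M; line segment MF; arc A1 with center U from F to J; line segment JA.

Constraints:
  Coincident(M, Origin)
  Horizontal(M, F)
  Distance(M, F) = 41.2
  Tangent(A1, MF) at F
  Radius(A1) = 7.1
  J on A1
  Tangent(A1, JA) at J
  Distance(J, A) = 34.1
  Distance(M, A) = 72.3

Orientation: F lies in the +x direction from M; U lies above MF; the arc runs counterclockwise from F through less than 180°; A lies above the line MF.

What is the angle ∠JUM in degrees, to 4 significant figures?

140.7°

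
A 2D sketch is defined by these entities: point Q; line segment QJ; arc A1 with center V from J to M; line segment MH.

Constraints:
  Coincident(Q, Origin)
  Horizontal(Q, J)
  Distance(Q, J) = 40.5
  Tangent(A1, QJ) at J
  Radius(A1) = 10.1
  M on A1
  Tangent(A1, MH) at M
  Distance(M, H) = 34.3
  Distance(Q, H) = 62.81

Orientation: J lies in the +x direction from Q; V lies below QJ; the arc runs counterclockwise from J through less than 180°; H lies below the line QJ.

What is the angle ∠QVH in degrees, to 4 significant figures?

108.0°

Checks: Q.y = 0.00, J.y = 0.00 ✓; |VM| = 10.10 ✓; ∠(VM, MH) = 90.00° ✓; |MH| = 34.30 ✓; |QH| = 62.81 ✓.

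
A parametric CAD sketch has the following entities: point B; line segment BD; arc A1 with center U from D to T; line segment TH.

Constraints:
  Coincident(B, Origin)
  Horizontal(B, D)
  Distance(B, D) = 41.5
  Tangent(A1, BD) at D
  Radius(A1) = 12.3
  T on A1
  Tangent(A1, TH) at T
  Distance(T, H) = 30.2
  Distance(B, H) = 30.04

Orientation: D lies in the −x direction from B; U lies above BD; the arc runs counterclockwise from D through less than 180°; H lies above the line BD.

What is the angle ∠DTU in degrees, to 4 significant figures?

65.23°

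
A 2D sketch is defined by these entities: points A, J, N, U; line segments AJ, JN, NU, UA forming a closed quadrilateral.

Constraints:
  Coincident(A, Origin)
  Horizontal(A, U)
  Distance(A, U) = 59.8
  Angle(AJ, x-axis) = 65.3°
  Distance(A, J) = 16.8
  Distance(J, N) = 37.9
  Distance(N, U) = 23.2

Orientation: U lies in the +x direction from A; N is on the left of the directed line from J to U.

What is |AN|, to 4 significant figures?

48.22

Checks: |JN| = 37.90 ✓; |NU| = 23.20 ✓.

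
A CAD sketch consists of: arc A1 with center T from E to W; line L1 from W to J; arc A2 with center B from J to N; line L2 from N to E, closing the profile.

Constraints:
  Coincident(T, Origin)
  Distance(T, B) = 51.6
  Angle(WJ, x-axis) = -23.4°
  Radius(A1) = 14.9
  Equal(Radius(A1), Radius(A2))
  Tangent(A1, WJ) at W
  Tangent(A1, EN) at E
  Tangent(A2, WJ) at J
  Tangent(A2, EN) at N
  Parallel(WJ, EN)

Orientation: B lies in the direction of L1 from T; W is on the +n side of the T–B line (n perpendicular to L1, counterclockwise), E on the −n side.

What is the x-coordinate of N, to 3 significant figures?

41.4

The slot axis is L1's direction at -23.4°, so u = (cos -23.4°, sin -23.4°) = (0.918, -0.397) and n = (−sin -23.4°, cos -23.4°) = (0.397, 0.918). T is at the origin and B lies 51.6 along u from T, so B = 51.6·u = (47.4, -20.5). Tangency of A1 to both parallel lines with radius 14.9 puts W and E at T ± 14.9·n: W = (5.92, 13.7), E = (-5.92, -13.7). Equal radii place J and N the same way about B: J = B + 14.9·n = (53.3, -6.82), N = B − 14.9·n = (41.4, -34.2). So N.x = 41.4.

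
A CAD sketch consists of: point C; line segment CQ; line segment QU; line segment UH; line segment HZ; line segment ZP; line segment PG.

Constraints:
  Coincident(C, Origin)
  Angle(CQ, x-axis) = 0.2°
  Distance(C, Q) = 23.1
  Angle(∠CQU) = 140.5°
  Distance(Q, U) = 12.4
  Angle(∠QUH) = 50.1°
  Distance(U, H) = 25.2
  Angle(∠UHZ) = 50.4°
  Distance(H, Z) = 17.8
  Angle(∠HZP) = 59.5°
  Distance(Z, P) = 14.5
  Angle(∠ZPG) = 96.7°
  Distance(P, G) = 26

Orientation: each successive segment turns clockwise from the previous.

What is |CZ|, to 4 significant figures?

16.81

C is at the origin; CQ runs at 0.2° with length 23.1, so Q = (23.10, 0.08063). ∠CQU = 140.5° gives QU at -39.30° from the x-axis; with |QU| = 12.4, U = (32.70, -7.773). ∠QUH = 50.1° gives UH at -169.2° from the x-axis; with |UH| = 25.2, H = (7.942, -12.50). ∠UHZ = 50.4° gives HZ at 61.20° from the x-axis; with |HZ| = 17.8, Z = (16.52, 3.103). Then |CZ| = |Z − C| = 16.81.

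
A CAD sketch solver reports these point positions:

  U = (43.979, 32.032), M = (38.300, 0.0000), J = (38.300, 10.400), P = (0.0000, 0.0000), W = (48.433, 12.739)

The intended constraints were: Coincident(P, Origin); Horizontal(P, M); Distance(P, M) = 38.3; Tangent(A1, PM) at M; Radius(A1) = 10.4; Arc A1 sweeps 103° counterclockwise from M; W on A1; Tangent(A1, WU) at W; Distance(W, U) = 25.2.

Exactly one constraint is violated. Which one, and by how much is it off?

Distance(W, U) = 25.2 — off by 5.40.

P = (0.00, 0.00) ✓; P.y = 0.00, M.y = 0.00 ✓; |PM| = 38.30 ✓; ∠(JM, MP) = 90.00° ✓; |JM| = 10.40 ✓; bearing(J→W) − bearing(J→M) = 103.0° ✓; |JW| = 10.40 ✓; ∠(JW, WU) = 90.00° ✓; |WU| = 19.80 ✗.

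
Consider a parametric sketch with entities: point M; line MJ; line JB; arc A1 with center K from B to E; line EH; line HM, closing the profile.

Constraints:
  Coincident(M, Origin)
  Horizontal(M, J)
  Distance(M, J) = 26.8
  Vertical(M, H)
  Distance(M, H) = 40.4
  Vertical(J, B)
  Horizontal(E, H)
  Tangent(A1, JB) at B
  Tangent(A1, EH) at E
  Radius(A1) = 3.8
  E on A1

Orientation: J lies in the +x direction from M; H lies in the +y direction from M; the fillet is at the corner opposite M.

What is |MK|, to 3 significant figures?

43.2

M and H share the same x with |MH| = 40.4 and H on the +y side, so H = (0.00, 40.4). The virtual corner opposite M is at (26.8, 40.4). Tangency of A1 to JB means the radius KB is perpendicular to JB and tangency of A1 to EH means the radius KE is perpendicular to EH, with radius 3.8, so the center K sits 3.8 in from both sides at K = (23.0, 36.6). Then |MK| = |K − M| = 43.2.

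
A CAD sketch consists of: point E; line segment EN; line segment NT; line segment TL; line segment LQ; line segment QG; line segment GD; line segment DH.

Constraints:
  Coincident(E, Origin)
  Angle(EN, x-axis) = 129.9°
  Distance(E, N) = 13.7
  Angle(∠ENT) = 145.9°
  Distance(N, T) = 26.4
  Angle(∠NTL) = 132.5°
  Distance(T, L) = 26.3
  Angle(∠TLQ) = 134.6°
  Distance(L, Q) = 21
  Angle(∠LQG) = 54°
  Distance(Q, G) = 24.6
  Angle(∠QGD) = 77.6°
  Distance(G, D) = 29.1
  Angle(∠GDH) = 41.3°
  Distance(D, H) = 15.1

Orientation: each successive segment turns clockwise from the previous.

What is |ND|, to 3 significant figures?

47.2

E is at the origin; EN runs at 129.9° with length 13.7, so N = (-8.79, 10.5). ∠ENT = 145.9° gives NT at 95.8° from the x-axis; with |NT| = 26.4, T = (-11.5, 36.8). ∠NTL = 132.5° gives TL at 48.3° from the x-axis; with |TL| = 26.3, L = (6.04, 56.4). ∠TLQ = 134.6° gives LQ at 2.90° from the x-axis; with |LQ| = 21.0, Q = (27.0, 57.5). ∠LQG = 54.0° gives QG at -123° from the x-axis; with |QG| = 24.6, G = (13.6, 36.9). ∠QGD = 77.6° gives GD at 134° from the x-axis; with |GD| = 29.1, D = (-6.82, 57.6). Then |ND| = |D − N| = 47.2.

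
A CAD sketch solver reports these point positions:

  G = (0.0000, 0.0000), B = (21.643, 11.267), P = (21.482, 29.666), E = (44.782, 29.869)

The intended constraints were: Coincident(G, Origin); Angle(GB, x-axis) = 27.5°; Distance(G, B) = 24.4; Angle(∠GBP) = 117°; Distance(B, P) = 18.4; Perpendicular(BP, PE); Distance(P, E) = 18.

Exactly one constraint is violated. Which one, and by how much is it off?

Distance(P, E) = 18 — off by 5.30.

G = (0.00, 0.00) ✓; GB at 27.50° ✓; |GB| = 24.40 ✓; ∠GBP = 117.0° ✓; |BP| = 18.40 ✓; ∠(BP, PE) = 90.00° ✓; |PE| = 23.30 ✗.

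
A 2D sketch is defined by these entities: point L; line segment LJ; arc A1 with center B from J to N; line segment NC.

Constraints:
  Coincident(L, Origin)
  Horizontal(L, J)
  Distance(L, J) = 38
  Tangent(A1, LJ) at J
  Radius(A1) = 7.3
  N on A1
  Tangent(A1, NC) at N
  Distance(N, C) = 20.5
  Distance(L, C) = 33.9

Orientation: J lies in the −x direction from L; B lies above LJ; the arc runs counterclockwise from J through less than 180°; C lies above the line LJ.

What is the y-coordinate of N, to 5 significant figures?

4.7465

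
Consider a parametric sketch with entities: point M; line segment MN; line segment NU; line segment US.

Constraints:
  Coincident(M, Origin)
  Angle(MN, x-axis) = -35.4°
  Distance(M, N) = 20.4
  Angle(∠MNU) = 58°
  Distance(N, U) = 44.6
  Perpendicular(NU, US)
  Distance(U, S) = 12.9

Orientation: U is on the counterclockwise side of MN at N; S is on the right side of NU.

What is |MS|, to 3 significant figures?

45.3

∠MNU = 58.0°, so NU runs at -35.4° + (180° − 58.0°) = 86.6° from the x-axis; with |NU| = 44.6, U = N + 44.6·(cos 86.6°, sin 86.6°) = (19.3, 32.7). The perpendicularity gives US at right angles to NU; with |US| = 12.9 on the right of NU, S = U + 12.9·(0.998, -0.0593) = (32.2, 31.9). Then |MS| = |S − M| = 45.3.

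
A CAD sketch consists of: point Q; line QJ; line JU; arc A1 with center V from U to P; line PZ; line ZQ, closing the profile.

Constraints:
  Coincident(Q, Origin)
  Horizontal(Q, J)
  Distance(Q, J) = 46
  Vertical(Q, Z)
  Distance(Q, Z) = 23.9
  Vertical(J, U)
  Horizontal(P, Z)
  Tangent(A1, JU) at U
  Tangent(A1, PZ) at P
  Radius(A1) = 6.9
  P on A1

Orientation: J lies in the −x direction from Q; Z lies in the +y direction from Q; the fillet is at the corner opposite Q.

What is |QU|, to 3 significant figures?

49.0

The virtual corner opposite Q is at (-46.0, 23.9). Since A1 is tangent to JU there, VU ⟂ JU and A1 meets PZ tangentially, so VP is at right angles to PZ, with radius 6.9, so the center V sits 6.9 in from both sides at V = (-39.1, 17.0). That places the tangent points at U = (-46.0, 17.0) on JU and P = (-39.1, 23.9) on PZ. Then |QU| = |U − Q| = 49.0.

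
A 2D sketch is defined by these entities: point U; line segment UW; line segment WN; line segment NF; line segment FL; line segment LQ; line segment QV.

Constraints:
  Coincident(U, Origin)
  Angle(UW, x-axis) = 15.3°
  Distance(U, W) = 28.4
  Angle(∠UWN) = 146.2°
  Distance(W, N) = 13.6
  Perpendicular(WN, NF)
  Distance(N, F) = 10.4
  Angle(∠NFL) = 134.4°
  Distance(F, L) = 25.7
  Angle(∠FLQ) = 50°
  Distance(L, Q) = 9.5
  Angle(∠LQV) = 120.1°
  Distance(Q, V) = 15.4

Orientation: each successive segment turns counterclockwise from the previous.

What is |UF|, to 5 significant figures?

37.590

U is at the origin; UW runs at 15.3° with length 28.4, so W = (27.393, 7.4940). ∠UWN = 146.2° gives WN at 49.100° from the x-axis; with |WN| = 13.6, N = (36.298, 17.774). WN ⟂ NF, so NF runs at 139.10°; with |NF| = 10.4, F = (28.437, 24.583). Then |UF| = |F − U| = 37.590.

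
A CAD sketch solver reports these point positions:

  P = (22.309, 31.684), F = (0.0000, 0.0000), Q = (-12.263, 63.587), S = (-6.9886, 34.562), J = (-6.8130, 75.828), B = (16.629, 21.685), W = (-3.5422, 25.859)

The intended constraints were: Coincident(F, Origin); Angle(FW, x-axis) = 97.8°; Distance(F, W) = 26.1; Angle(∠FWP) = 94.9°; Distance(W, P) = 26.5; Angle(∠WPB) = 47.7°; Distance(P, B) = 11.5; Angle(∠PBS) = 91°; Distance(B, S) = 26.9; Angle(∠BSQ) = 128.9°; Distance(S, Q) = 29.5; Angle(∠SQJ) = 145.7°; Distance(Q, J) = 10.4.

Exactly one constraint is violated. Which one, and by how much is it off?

Distance(Q, J) = 10.4 — off by 3.00.

F = (0.00, 0.00) ✓; FW at 97.80° ✓; |FW| = 26.10 ✓; ∠FWP = 94.90° ✓; |WP| = 26.50 ✓; ∠WPB = 47.70° ✓; |PB| = 11.50 ✓; ∠PBS = 91.00° ✓; |BS| = 26.90 ✓; ∠BSQ = 128.9° ✓; |SQ| = 29.50 ✓; ∠SQJ = 145.7° ✓; |QJ| = 13.40 ✗.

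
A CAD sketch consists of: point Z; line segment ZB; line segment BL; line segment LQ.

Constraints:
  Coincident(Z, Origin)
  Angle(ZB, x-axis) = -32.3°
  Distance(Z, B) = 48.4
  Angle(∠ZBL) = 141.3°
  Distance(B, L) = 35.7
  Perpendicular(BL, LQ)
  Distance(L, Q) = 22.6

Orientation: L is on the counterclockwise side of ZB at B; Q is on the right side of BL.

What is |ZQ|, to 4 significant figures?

90.51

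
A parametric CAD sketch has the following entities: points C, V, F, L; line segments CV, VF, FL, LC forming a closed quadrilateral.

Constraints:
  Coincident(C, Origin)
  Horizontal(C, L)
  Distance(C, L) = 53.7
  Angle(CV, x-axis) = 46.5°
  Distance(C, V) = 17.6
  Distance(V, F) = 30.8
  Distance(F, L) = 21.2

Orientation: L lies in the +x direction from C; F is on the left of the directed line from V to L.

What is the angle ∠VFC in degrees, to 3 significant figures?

13.2°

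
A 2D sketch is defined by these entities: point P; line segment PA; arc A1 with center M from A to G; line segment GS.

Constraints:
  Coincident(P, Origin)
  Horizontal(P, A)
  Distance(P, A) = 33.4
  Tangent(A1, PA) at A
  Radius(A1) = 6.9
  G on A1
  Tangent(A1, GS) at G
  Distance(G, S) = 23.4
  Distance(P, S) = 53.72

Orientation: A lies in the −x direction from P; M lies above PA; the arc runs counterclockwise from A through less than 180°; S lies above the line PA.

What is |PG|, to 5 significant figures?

31.128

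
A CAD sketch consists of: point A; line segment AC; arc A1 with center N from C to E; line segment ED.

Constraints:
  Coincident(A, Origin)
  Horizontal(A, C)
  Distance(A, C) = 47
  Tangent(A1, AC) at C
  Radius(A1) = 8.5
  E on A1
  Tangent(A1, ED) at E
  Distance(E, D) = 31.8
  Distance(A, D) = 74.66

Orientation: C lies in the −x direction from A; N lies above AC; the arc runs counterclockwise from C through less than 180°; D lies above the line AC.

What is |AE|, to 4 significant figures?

44.08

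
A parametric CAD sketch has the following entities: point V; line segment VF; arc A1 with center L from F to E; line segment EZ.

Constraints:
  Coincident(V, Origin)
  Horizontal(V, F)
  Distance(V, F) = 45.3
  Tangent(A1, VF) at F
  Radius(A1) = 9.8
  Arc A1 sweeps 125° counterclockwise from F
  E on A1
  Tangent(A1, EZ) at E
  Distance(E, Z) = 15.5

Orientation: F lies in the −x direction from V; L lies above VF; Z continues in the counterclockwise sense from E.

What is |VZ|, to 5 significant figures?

54.052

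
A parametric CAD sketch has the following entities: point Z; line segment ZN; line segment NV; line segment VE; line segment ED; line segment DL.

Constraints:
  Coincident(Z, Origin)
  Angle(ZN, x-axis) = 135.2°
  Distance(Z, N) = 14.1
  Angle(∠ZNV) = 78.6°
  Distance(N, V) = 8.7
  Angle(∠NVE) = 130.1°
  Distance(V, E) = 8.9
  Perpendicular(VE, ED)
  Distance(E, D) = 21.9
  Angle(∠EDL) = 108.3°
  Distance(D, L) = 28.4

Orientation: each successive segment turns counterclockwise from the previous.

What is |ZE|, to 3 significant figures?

13.6

∠ZNV = 78.6° gives NV at -123° from the x-axis; with |NV| = 8.7, V = (-14.8, 2.67). ∠NVE = 130.1° gives VE at -73.5° from the x-axis; with |VE| = 8.9, E = (-12.3, -5.86). Then |ZE| = |E − Z| = 13.6.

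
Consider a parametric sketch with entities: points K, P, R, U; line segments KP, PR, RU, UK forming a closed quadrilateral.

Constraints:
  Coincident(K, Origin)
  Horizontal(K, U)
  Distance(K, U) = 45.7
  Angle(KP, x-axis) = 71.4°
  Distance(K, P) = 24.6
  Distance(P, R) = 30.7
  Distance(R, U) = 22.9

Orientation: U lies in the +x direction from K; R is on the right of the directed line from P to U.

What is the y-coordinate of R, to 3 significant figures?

-3.36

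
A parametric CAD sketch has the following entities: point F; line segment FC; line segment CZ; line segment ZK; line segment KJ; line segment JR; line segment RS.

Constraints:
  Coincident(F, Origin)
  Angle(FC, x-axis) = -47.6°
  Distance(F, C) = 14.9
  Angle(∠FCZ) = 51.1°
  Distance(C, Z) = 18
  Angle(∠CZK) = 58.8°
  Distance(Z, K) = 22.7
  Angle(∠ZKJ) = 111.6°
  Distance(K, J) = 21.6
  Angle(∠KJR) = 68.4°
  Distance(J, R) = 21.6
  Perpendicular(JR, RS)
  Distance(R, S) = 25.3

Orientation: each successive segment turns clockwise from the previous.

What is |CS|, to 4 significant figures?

20.62

F is at the origin; FC runs at -47.6° with length 14.9, so C = (10.05, -11.00). ∠FCZ = 51.1° gives CZ at -176.5° from the x-axis; with |CZ| = 18.0, Z = (-7.919, -12.10). ∠CZK = 58.8° gives ZK at 62.30° from the x-axis; with |ZK| = 22.7, K = (2.633, 7.997). ∠ZKJ = 111.6° gives KJ at -6.100° from the x-axis; with |KJ| = 21.6, J = (24.11, 5.701). ∠KJR = 68.4° gives JR at -117.7° from the x-axis; with |JR| = 21.6, R = (14.07, -13.42). The perpendicularity gives RS at right angles to JR, so RS runs at 152.3°; with |RS| = 25.3, S = (-8.331, -1.663). Then |CS| = |S − C| = 20.62.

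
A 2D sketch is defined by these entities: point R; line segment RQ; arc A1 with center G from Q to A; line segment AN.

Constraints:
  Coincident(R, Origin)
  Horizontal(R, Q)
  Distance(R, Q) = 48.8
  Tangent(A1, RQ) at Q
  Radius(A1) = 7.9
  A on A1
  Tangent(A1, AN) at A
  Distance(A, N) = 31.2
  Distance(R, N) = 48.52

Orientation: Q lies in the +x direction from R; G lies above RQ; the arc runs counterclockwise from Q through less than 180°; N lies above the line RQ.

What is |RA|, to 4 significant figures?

56.10

R is at the origin; R and Q share the same y with |RQ| = 48.8 and Q on the +x side, so Q = (48.80, 0.000). Since A1 is tangent to RQ there, GQ ⟂ RQ, so G = Q + (0, 7.9) = (48.80, 7.900). Since GA ⟂ AN (tangency), |GN| = √(7.9² + 31.2²) = 32.18 regardless of where A sits on A1. So N lies on both circle(R, 48.52) and circle(G, 32.18); the above-RQ intersection is N = (32.75, 35.80). A is the foot of the tangent from N: A = (54.47, 13.40).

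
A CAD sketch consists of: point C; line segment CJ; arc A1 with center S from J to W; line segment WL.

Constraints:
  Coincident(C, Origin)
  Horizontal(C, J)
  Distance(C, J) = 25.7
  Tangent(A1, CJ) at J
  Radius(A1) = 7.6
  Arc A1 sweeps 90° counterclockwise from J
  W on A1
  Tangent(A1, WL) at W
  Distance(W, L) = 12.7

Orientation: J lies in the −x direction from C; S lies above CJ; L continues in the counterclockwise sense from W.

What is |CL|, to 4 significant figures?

27.20

C is at the origin; CJ is horizontal with |CJ| = 25.7 and J on the −x side, so J = (-25.70, 0.000). Since A1 is tangent to CJ there, SJ ⟂ CJ, so S = J + (0, 7.6) = (-25.70, 7.600). On A1, J sits at bearing -90° from S; a 90° counterclockwise sweep puts W at bearing 0°, so W = S + 7.6·(cos 0°, sin 0°) = (-18.10, 7.600). Since A1 is tangent to WL there, SW ⟂ WL, so WL runs along (−sin 0°, cos 0°); with |WL| = 12.7, L = (-18.10, 20.30). Then |CL| = |L − C| = 27.20.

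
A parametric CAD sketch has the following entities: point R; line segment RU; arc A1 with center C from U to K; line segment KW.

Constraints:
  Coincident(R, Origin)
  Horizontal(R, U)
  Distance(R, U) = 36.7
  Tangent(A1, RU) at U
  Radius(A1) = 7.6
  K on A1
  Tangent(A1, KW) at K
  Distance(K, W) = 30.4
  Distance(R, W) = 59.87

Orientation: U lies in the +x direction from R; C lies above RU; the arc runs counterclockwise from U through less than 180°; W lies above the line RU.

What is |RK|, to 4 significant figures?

44.81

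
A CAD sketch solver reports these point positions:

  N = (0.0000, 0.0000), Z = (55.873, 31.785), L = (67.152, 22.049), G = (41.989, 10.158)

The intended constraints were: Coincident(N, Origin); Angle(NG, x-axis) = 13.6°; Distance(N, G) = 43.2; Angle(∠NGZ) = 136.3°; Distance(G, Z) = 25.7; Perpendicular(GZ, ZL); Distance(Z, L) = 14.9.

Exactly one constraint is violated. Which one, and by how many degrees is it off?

Perpendicular(GZ, ZL) — off by 8.10°.

N = (0.00, 0.00) ✓; NG at 13.60° ✓; |NG| = 43.20 ✓; ∠NGZ = 136.3° ✓; |GZ| = 25.70 ✓; ∠(GZ, ZL) = 98.10° ✗; |ZL| = 14.90 ✓.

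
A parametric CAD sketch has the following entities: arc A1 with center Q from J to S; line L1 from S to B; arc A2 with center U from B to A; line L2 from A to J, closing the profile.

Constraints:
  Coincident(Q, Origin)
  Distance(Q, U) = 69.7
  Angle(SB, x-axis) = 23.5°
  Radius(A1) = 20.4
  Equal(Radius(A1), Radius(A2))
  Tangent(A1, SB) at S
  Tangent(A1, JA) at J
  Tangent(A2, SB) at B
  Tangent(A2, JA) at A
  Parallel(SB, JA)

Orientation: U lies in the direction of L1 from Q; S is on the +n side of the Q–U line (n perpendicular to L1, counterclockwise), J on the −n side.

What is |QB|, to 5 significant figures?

72.624

The slot axis is L1's direction at 23.5°, so u = (cos 23.5°, sin 23.5°) = (0.91706, 0.39875) and n = (−sin 23.5°, cos 23.5°) = (-0.39875, 0.91706). Q is at the origin and U lies 69.7 along u from Q, so U = 69.7·u = (63.919, 27.793). Tangency of A1 to both parallel lines with radius 20.4 puts S and J at Q ± 20.4·n: S = (-8.1345, 18.708), J = (8.1345, -18.708). Equal radii place B and A the same way about U: B = U + 20.4·n = (55.785, 46.501), A = U − 20.4·n = (72.054, 9.0848). Then |QB| = |B − Q| = 72.624.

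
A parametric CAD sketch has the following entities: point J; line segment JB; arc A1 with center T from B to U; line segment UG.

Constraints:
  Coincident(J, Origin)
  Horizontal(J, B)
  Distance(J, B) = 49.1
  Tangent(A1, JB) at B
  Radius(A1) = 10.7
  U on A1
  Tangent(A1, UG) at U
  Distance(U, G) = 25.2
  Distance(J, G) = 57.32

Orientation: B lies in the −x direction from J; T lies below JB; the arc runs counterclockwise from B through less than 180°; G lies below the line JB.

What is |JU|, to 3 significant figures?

60.3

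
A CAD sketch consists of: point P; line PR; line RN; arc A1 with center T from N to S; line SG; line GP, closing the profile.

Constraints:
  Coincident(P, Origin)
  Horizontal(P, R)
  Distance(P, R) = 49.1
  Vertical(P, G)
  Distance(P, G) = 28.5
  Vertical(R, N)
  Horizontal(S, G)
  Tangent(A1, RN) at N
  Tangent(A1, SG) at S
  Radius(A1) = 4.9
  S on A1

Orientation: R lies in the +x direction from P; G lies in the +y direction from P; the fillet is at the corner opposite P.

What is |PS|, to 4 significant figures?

52.59

P is at the origin; P and R share the same y with |PR| = 49.1 and R on the +x side, so R = (49.10, 0.000). P and G share the same x with |PG| = 28.5 and G on the +y side, so G = (0.000, 28.50). The virtual corner opposite P is at (49.10, 28.50). Tangency of A1 to RN means the radius TN is perpendicular to RN and tangency of A1 to SG means the radius TS is perpendicular to SG, with radius 4.9, so the center T sits 4.9 in from both sides at T = (44.20, 23.60). That places the tangent points at N = (49.10, 23.60) on RN and S = (44.20, 28.50) on SG. Then |PS| = |S − P| = 52.59.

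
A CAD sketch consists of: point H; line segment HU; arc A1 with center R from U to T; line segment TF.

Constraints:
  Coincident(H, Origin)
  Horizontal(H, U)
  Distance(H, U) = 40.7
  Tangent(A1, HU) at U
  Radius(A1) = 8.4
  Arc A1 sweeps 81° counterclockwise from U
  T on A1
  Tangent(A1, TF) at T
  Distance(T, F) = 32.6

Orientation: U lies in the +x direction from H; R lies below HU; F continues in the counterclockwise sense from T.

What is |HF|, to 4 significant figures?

47.84

On A1, U sits at bearing 90° from R; an 81° counterclockwise sweep puts T at bearing 171°, so T = R + 8.4·(cos 171°, sin 171°) = (32.40, -7.086). A1 meets TF tangentially, so RT is at right angles to TF, so TF runs along (−sin 171°, cos 171°); with |TF| = 32.6, F = (27.30, -39.28). Then |HF| = |F − H| = 47.84.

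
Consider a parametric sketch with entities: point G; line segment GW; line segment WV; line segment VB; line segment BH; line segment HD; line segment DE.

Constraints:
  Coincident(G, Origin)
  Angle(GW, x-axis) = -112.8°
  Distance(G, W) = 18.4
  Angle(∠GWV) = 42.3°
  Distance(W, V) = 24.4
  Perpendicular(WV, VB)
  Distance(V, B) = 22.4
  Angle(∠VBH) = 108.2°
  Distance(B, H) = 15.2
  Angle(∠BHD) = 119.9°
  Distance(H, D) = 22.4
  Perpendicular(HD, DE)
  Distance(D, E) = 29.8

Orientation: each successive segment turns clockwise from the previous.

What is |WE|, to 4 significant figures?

16.55

∠BHD = 119.9° gives HD at -112.4° from the x-axis; with |HD| = 22.4, D = (6.599, -19.22). The perpendicularity gives DE at right angles to HD, so DE runs at 157.6°; with |DE| = 29.8, E = (-20.95, -7.865). Then |WE| = |E − W| = 16.55.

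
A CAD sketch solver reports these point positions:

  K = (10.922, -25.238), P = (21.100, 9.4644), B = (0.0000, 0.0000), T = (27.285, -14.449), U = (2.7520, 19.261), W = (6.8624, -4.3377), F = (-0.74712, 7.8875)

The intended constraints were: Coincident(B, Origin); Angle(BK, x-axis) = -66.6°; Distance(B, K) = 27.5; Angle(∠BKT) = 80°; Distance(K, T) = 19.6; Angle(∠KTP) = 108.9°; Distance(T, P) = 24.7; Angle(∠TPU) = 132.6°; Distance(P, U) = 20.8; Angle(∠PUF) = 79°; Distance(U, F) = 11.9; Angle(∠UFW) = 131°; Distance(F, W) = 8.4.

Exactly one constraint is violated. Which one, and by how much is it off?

Distance(F, W) = 8.4 — off by 6.00.

B = (0.00, 0.00) ✓; BK at -66.60° ✓; |BK| = 27.50 ✓; ∠BKT = 80.00° ✓; |KT| = 19.60 ✓; ∠KTP = 108.9° ✓; |TP| = 24.70 ✓; ∠TPU = 132.6° ✓; |PU| = 20.80 ✓; ∠PUF = 79.00° ✓; |UF| = 11.90 ✓; ∠UFW = 131.0° ✓; |FW| = 14.40 ✗.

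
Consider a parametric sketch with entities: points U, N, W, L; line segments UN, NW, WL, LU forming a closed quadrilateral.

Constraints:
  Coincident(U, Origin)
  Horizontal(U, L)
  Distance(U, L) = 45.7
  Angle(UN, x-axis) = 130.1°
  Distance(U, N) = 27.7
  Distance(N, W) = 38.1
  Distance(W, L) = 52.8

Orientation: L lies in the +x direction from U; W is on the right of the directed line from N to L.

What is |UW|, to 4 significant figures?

15.52

Checks: |NW| = 38.10 ✓; |WL| = 52.80 ✓.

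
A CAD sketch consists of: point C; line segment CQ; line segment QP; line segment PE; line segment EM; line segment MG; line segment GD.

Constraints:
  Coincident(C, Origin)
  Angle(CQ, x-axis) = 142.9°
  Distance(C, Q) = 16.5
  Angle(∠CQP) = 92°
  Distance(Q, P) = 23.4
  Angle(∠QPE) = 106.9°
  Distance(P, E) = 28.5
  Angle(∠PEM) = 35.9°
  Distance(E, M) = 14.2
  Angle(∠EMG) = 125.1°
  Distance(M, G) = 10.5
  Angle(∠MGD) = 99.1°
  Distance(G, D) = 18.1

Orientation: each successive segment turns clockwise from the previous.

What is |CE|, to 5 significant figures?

34.014

C is at the origin; CQ runs at 142.9° with length 16.5, so Q = (-13.160, 9.9529). ∠CQP = 92.0° gives QP at 54.900° from the x-axis; with |QP| = 23.4, P = (0.29499, 29.098). ∠QPE = 106.9° gives PE at -18.200° from the x-axis; with |PE| = 28.5, E = (27.369, 20.196). Then |CE| = |E − C| = 34.014.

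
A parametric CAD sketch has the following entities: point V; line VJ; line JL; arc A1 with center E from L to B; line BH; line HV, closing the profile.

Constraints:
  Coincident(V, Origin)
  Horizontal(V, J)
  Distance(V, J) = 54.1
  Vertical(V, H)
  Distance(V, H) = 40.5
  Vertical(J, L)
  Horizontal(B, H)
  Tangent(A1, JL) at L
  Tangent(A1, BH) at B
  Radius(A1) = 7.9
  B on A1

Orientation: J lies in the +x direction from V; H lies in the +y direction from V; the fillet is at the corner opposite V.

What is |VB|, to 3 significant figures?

61.4

The virtual corner opposite V is at (54.1, 40.5). Since A1 is tangent to JL there, EL ⟂ JL and since A1 is tangent to BH there, EB ⟂ BH, with radius 7.9, so the center E sits 7.9 in from both sides at E = (46.2, 32.6). That places the tangent points at L = (54.1, 32.6) on JL and B = (46.2, 40.5) on BH. Then |VB| = |B − V| = 61.4.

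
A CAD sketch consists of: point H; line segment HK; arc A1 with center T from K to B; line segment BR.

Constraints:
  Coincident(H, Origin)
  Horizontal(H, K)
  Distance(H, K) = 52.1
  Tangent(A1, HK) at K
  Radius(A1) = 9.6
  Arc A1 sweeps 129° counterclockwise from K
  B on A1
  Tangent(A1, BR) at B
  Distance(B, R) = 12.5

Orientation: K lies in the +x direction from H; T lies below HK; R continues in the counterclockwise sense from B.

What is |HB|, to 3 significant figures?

47.3

H is at the origin; H and K share the same y with |HK| = 52.1 and K on the +x side, so K = (52.1, 0.00). Tangency of A1 to HK means the radius TK is perpendicular to HK, so T = K + (0, -9.6) = (52.1, -9.60). On A1, K sits at bearing 90° from T; a 129° counterclockwise sweep puts B at bearing 219°, so B = T + 9.6·(cos 219°, sin 219°) = (44.6, -15.6). Then |HB| = |B − H| = 47.3.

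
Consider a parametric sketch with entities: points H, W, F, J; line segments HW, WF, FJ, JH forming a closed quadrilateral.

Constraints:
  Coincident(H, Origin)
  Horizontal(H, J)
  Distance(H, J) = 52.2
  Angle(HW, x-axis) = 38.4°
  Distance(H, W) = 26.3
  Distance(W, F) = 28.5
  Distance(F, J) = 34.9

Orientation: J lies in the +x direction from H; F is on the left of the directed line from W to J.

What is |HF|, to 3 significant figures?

54.8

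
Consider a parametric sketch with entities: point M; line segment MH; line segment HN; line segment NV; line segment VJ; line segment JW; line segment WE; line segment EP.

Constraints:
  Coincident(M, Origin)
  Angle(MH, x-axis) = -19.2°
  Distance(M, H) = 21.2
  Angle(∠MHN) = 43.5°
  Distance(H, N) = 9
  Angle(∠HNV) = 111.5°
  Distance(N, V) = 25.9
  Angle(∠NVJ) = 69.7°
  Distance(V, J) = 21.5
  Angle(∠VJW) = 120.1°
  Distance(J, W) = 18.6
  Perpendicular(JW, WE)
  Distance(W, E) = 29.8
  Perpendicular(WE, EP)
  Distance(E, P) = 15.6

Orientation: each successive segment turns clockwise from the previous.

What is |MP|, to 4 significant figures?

9.796

M is at the origin; MH runs at -19.2° with length 21.2, so H = (20.02, -6.972). ∠MHN = 43.5° gives HN at -155.7° from the x-axis; with |HN| = 9.0, N = (11.82, -10.68). ∠HNV = 111.5° gives NV at 135.8° from the x-axis; with |NV| = 25.9, V = (-6.750, 7.381). ∠NVJ = 69.7° gives VJ at 25.50° from the x-axis; with |VJ| = 21.5, J = (12.66, 16.64). ∠VJW = 120.1° gives JW at -34.40° from the x-axis; with |JW| = 18.6, W = (28.00, 6.129). JW ⟂ WE, so WE runs at -124.4°; with |WE| = 29.8, E = (11.17, -18.46). WE is perpendicular to EP, so EP runs at 145.6°; with |EP| = 15.6, P = (-1.705, -9.646). Then |MP| = |P − M| = 9.796.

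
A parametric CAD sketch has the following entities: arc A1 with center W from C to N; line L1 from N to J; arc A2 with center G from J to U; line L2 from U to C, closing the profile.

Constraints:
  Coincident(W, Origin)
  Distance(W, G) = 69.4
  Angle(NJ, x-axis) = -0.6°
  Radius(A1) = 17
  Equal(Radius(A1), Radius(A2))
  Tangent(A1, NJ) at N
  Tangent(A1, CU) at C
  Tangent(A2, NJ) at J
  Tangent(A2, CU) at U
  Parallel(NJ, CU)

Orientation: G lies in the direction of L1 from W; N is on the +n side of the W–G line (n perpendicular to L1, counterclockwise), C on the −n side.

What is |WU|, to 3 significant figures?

71.5

Tangency of A1 to both parallel lines with radius 17.0 puts N and C at W ± 17.0·n: N = (0.178, 17.0), C = (-0.178, -17.0). Equal radii place J and U the same way about G: J = G + 17.0·n = (69.6, 16.3), U = G − 17.0·n = (69.2, -17.7). Then |WU| = |U − W| = 71.5.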